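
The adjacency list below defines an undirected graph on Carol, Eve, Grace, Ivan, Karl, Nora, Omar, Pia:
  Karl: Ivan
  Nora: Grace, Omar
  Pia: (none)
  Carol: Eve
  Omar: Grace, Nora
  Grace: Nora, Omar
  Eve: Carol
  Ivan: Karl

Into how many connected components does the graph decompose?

4

From Carol: component {Carol, Eve}.
From Grace: component {Grace, Nora, Omar}.
From Ivan: component {Ivan, Karl}.
From Pia: component {Pia}.
That's 4 components.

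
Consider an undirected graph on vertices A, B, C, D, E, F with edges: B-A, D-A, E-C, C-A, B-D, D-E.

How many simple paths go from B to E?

4

B–A–C–E
B–A–D–E
B–D–A–C–E
B–D–E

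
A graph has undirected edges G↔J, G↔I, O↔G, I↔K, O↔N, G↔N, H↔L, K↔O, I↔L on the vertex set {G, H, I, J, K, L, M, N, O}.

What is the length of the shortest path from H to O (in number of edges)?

Distance 0: H.
Distance 1: L.
Distance 2: I.
Distance 3: G, K.
Distance 4: J, N, O — contains O.

4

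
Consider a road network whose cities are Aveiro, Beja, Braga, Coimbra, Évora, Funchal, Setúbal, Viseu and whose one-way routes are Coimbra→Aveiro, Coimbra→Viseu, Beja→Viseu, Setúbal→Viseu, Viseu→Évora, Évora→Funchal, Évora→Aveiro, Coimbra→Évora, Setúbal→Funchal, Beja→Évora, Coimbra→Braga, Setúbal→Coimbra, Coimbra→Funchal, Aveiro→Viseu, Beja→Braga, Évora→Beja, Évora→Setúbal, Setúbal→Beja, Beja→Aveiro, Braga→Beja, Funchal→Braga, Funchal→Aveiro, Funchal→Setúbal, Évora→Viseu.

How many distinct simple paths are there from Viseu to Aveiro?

Viseu→Évora→Aveiro
Viseu→Évora→Beja→Aveiro
Viseu→Évora→Funchal→Aveiro
Viseu→Évora→Funchal→Braga→Beja→Aveiro
Viseu→Évora→Funchal→Setúbal→Beja→Aveiro
Viseu→Évora→Funchal→Setúbal→Coimbra→Aveiro
Viseu→Évora→Funchal→Setúbal→Coimbra→Braga→Beja→Aveiro
Viseu→Évora→Setúbal→Beja→Aveiro
Viseu→Évora→Setúbal→Coimbra→Aveiro
Viseu→Évora→Setúbal→Coimbra→Braga→Beja→Aveiro
Viseu→Évora→Setúbal→Coimbra→Funchal→Aveiro
Viseu→Évora→Setúbal→Coimbra→Funchal→Braga→Beja→Aveiro
Viseu→Évora→Setúbal→Funchal→Aveiro
Viseu→Évora→Setúbal→Funchal→Braga→Beja→Aveiro

14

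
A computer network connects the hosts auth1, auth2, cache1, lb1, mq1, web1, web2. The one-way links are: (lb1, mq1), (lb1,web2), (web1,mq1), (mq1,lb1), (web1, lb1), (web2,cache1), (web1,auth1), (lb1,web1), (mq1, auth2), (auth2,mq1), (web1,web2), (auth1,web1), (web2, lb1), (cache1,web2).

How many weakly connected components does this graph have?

From auth1: component {auth1, auth2, cache1, lb1, mq1, web1, web2}.
That's 1 component.

1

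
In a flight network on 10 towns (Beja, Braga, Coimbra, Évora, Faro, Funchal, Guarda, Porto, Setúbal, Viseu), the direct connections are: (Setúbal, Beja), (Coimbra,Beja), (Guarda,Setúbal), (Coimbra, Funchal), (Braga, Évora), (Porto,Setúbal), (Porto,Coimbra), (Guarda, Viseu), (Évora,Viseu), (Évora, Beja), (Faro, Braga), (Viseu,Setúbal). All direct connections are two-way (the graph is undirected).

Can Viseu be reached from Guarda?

Yes

Explore from Guarda.
Distance 1: reach Setúbal, Viseu.
Found Viseu.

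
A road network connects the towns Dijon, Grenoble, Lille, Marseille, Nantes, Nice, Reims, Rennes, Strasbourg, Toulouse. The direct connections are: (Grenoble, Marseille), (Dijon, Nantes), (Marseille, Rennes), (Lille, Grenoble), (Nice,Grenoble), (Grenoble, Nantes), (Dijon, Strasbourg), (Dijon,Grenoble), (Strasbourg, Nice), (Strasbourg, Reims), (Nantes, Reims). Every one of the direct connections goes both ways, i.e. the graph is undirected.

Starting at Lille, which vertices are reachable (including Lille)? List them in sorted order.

Dijon, Grenoble, Lille, Marseille, Nantes, Nice, Reims, Rennes, Strasbourg

Start at Lille.
Its neighbours: Grenoble.
Then their neighbours: Dijon, Marseille, Nantes, Nice.
Then next layer: Reims, Rennes, Strasbourg.
Nothing further is reachable.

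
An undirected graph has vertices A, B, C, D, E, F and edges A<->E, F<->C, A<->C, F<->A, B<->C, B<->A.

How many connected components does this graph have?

From A: component {A, B, C, E, F}.
From D: component {D}.
That's 2 components.

2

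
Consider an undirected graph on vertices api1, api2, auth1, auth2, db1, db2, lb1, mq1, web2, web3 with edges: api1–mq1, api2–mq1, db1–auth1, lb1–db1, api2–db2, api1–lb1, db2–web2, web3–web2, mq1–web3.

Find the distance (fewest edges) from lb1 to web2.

Distance 0: lb1.
Distance 1: api1, db1.
Distance 2: auth1, mq1.
Distance 3: api2, web3.
Distance 4: db2, web2 — contains web2.

4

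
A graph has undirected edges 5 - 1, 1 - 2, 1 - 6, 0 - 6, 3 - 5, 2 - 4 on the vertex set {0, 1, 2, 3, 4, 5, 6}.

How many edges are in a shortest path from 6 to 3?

Distance 0: 6.
Distance 1: 0, 1.
Distance 2: 2, 5.
Distance 3: 3, 4 — contains 3.

3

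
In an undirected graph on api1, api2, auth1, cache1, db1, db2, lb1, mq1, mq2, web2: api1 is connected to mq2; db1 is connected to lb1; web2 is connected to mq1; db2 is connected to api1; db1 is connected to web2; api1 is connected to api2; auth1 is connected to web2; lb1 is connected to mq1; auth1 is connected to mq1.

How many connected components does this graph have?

From api1: component {api1, api2, db2, mq2}.
From auth1: component {auth1, db1, lb1, mq1, web2}.
From cache1: component {cache1}.
That's 3 components.

3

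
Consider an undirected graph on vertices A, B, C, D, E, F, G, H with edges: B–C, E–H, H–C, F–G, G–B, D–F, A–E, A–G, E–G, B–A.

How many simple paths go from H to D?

H–C–B–A–E–G–F–D
H–C–B–A–G–F–D
H–C–B–G–F–D
H–E–A–B–G–F–D
H–E–A–G–F–D
H–E–G–F–D

6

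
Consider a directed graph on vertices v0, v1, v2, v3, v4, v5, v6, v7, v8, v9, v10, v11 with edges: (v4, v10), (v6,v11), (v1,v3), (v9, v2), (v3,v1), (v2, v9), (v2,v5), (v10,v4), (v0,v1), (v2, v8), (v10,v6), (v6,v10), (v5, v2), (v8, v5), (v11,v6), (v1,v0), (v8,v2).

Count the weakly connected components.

4

From v0: component {v0, v1, v3}.
From v2: component {v2, v5, v8, v9}.
From v4: component {v4, v6, v10, v11}.
From v7: component {v7}.
That's 4 components.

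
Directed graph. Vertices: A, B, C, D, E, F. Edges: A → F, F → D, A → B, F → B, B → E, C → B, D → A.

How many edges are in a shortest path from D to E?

3

Distance 0: D.
Distance 1: A.
Distance 2: B, F.
Distance 3: E — contains E.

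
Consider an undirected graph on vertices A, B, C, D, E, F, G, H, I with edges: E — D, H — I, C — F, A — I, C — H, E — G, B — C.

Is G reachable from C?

Explore from C.
Distance 1: reach B, F, H.
Distance 2: reach I.
Distance 3: reach A.
The search is exhausted without reaching G; it lies in a different component.

No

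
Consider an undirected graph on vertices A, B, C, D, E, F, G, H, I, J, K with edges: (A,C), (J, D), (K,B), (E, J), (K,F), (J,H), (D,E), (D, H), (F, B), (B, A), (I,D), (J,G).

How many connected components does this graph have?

2

From A: component {A, B, C, F, K}.
From D: component {D, E, G, H, I, J}.
That's 2 components.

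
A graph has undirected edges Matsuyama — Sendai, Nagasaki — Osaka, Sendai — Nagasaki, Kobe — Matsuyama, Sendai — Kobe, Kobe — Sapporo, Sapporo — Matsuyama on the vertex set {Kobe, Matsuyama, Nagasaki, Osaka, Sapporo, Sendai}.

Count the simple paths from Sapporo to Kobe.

Sapporo–Kobe
Sapporo–Matsuyama–Kobe
Sapporo–Matsuyama–Sendai–Kobe

3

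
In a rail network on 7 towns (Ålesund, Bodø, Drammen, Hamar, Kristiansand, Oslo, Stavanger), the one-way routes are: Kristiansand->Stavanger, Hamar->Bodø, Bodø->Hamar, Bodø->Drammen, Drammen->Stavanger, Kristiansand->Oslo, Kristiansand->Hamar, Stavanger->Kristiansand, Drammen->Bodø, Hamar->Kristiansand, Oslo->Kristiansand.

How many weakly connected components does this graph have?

From Ålesund: component {Ålesund}.
From Bodø: component {Bodø, Drammen, Hamar, Kristiansand, Oslo, Stavanger}.
That's 2 components.

2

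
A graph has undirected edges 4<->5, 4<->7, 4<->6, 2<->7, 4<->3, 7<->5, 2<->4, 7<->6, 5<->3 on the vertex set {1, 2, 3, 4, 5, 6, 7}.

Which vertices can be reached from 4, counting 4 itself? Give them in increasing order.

2, 3, 4, 5, 6, 7

Start at 4.
Its neighbours: 2, 3, 5, 6, 7.
Nothing further is reachable.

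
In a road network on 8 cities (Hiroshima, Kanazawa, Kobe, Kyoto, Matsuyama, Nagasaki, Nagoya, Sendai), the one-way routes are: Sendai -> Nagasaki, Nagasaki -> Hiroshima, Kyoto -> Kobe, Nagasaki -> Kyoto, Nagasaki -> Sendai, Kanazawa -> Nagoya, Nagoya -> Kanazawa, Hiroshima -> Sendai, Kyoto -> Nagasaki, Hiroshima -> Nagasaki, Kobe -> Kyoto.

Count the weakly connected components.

3

From Hiroshima: component {Hiroshima, Kobe, Kyoto, Nagasaki, Sendai}.
From Kanazawa: component {Kanazawa, Nagoya}.
From Matsuyama: component {Matsuyama}.
That's 3 components.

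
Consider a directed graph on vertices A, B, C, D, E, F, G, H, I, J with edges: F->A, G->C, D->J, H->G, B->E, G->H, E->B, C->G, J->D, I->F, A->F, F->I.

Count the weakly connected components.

4

From A: component {A, F, I}.
From B: component {B, E}.
From C: component {C, G, H}.
From D: component {D, J}.
That's 4 components.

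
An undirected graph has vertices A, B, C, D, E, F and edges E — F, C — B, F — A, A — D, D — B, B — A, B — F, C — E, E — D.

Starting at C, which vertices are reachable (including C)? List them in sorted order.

A, B, C, D, E, F

Start at C.
Its neighbours: B, E.
Then their neighbours: A, D, F.
Every vertex is now reached.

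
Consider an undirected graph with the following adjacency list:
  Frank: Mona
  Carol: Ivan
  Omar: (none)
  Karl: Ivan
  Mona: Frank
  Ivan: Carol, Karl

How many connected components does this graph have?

3

From Carol: component {Carol, Ivan, Karl}.
From Frank: component {Frank, Mona}.
From Omar: component {Omar}.
That's 3 components.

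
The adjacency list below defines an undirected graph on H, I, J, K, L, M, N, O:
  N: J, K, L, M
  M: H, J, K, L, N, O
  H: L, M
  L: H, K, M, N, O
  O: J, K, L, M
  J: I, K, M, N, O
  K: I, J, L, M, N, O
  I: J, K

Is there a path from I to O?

Yes

Explore from I.
Distance 1: reach J, K.
Distance 2: reach L, M, N, O.
Found O.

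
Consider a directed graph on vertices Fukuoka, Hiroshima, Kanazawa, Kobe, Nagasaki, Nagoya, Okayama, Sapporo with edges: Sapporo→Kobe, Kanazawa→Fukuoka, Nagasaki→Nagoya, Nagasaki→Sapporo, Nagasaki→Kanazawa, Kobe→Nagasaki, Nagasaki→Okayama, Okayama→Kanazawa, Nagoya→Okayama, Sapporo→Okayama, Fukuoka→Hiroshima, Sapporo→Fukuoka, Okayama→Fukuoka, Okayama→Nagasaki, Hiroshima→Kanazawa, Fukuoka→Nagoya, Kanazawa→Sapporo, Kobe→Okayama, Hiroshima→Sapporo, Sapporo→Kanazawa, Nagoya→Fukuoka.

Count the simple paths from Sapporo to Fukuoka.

16

Sapporo→Fukuoka
Sapporo→Kanazawa→Fukuoka
Sapporo→Kobe→Nagasaki→Kanazawa→Fukuoka
Sapporo→Kobe→Nagasaki→Nagoya→Fukuoka
Sapporo→Kobe→Nagasaki→Nagoya→Okayama→Fukuoka
Sapporo→Kobe→Nagasaki→Nagoya→Okayama→Kanazawa→Fukuoka
Sapporo→Kobe→Nagasaki→Okayama→Fukuoka
Sapporo→Kobe→Nagasaki→Okayama→Kanazawa→Fukuoka
... and 8 more.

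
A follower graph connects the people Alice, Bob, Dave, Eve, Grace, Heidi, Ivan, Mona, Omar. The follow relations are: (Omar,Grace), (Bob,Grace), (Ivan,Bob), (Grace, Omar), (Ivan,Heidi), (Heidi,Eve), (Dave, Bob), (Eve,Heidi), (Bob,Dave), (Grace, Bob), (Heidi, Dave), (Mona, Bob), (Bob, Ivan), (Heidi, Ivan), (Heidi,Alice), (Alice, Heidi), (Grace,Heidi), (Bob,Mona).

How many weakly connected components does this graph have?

From Alice: component {Alice, Bob, Dave, Eve, Grace, Heidi, Ivan, Mona, Omar}.
That's 1 component.

1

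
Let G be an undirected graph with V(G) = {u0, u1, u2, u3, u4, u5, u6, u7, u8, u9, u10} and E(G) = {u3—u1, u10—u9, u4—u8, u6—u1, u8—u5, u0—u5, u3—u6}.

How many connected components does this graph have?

5

From u0: component {u0, u4, u5, u8}.
From u1: component {u1, u3, u6}.
From u2: component {u2}.
From u7: component {u7}.
From u9: component {u9, u10}.
That's 5 components.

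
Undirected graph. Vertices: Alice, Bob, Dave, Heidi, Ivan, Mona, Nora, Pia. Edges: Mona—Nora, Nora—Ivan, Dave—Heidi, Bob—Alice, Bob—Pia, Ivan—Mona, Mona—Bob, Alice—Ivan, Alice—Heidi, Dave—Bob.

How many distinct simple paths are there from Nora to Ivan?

Nora–Ivan
Nora–Mona–Bob–Alice–Ivan
Nora–Mona–Bob–Dave–Heidi–Alice–Ivan
Nora–Mona–Ivan

4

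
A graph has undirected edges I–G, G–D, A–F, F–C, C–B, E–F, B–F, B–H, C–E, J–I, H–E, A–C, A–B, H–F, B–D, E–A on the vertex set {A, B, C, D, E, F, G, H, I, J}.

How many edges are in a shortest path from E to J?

6

Distance 0: E.
Distance 1: A, C, F, H.
Distance 2: B.
Distance 3: D.
Distance 4: G.
Distance 5: I.
Distance 6: J — contains J.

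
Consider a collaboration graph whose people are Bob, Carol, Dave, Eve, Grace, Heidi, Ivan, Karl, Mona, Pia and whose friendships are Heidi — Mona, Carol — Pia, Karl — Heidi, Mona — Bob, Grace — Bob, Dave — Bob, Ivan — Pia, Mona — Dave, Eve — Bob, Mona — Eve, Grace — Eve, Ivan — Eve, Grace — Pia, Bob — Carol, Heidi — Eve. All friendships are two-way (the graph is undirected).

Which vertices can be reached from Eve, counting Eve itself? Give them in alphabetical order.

Bob, Carol, Dave, Eve, Grace, Heidi, Ivan, Karl, Mona, Pia

Start at Eve.
Its neighbours: Bob, Grace, Heidi, Ivan, Mona.
Then their neighbours: Carol, Dave, Karl, Pia.
Every vertex is now reached.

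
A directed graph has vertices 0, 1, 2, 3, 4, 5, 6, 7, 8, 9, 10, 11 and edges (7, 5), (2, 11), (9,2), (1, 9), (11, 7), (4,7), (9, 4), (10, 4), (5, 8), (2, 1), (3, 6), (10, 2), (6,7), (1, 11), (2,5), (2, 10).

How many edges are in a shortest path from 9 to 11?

2

Distance 0: 9.
Distance 1: 2, 4.
Distance 2: 1, 5, 7, 10, 11 — contains 11.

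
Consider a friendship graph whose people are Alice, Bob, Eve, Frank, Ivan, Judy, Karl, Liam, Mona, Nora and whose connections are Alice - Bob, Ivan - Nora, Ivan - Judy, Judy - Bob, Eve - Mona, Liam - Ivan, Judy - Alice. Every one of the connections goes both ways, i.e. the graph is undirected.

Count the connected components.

4

From Alice: component {Alice, Bob, Ivan, Judy, Liam, Nora}.
From Eve: component {Eve, Mona}.
From Frank: component {Frank}.
From Karl: component {Karl}.
That's 4 components.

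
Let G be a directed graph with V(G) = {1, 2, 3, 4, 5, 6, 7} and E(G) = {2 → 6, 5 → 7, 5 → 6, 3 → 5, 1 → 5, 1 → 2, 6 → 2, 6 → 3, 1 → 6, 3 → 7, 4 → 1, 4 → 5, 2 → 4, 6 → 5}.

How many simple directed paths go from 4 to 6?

4→1→2→6
4→1→5→6
4→1→6
4→5→6

4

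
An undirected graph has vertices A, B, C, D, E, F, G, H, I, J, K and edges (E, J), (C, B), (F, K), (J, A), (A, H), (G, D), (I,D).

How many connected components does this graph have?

From A: component {A, E, H, J}.
From B: component {B, C}.
From D: component {D, G, I}.
From F: component {F, K}.
That's 4 components.

4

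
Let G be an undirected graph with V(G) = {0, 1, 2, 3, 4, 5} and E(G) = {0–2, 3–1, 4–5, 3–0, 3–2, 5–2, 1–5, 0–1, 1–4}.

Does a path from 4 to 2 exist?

Yes

Explore from 4.
Distance 1: reach 1, 5.
Distance 2: reach 0, 2, 3.
Found 2.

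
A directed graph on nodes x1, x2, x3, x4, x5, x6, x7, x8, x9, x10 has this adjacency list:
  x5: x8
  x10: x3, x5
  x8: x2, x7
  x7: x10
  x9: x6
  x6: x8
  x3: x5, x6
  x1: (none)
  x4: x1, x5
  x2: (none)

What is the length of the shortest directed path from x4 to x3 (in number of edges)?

5

Distance 0: x4.
Distance 1: x1, x5.
Distance 2: x8.
Distance 3: x2, x7.
Distance 4: x10.
Distance 5: x3 — contains x3.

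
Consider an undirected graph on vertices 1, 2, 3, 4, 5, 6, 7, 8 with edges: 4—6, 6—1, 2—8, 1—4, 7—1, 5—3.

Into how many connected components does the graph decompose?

3

From 1: component {1, 4, 6, 7}.
From 2: component {2, 8}.
From 3: component {3, 5}.
That's 3 components.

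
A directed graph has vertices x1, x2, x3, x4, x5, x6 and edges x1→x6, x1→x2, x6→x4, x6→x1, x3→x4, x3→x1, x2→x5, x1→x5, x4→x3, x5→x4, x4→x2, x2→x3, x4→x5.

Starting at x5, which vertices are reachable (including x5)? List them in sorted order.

x1, x2, x3, x4, x5, x6

Start at x5.
Its neighbours: x4.
Then their neighbours: x2, x3.
Then next layer: x1.
Then next layer: x6.
Every vertex is now reached.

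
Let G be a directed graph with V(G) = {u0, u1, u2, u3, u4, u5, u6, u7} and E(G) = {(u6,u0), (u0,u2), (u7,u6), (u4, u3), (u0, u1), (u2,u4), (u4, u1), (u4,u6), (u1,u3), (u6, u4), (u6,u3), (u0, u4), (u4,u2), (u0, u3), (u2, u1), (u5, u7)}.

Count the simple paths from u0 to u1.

5

u0→u1
u0→u2→u1
u0→u2→u4→u1
u0→u4→u1
u0→u4→u2→u1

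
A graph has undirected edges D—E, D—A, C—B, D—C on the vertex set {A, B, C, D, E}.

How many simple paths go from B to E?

1

B–C–D–E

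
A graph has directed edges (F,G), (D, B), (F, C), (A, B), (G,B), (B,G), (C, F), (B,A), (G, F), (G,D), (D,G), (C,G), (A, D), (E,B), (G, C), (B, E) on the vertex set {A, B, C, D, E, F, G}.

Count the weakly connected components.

1

From A: component {A, B, C, D, E, F, G}.
That's 1 component.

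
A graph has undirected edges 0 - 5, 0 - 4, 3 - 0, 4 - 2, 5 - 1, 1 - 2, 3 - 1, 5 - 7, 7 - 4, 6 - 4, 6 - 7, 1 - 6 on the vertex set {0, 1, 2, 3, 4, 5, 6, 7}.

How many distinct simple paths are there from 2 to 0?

17

2–1–3–0
2–1–5–0
2–1–5–7–4–0
2–1–5–7–6–4–0
2–1–6–4–0
2–1–6–4–7–5–0
2–1–6–7–4–0
2–1–6–7–5–0
... and 9 more.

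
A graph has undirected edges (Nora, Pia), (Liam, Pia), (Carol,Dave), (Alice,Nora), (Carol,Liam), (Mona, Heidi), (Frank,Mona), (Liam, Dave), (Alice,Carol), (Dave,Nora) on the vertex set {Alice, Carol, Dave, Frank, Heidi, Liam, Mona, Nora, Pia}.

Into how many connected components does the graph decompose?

From Alice: component {Alice, Carol, Dave, Liam, Nora, Pia}.
From Frank: component {Frank, Heidi, Mona}.
That's 2 components.

2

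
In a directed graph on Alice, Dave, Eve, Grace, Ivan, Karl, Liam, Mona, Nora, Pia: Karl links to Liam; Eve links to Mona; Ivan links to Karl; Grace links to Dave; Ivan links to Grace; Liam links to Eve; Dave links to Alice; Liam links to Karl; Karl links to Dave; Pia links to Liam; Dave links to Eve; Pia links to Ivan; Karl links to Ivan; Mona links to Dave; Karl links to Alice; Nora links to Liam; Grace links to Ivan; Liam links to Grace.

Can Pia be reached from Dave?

No

Explore from Dave.
Distance 1: reach Alice, Eve.
Distance 2: reach Mona.
The search from Dave is exhausted; no directed path reaches Pia.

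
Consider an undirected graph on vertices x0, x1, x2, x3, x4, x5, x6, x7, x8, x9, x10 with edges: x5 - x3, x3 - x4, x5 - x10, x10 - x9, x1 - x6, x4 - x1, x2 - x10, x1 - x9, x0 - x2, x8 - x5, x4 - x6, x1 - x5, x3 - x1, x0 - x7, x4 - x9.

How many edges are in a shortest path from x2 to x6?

Distance 0: x2.
Distance 1: x0, x10.
Distance 2: x5, x7, x9.
Distance 3: x1, x3, x4, x8.
Distance 4: x6 — contains x6.

4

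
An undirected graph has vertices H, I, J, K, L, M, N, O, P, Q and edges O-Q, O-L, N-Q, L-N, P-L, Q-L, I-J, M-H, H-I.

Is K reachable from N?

No

Explore from N.
Distance 1: reach L, Q.
Distance 2: reach O, P.
The search is exhausted without reaching K; it lies in a different component.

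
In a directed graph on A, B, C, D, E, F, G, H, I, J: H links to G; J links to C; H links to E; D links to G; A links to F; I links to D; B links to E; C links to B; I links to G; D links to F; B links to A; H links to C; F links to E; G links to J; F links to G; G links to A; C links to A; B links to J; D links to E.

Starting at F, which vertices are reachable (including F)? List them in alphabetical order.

Start at F.
Its neighbours: E, G.
Then their neighbours: A, J.
Then next layer: C.
Then next layer: B.
Nothing further is reachable.

A, B, C, E, F, G, J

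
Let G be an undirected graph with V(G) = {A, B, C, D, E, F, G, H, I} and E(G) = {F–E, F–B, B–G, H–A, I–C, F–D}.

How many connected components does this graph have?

From A: component {A, H}.
From B: component {B, D, E, F, G}.
From C: component {C, I}.
That's 3 components.

3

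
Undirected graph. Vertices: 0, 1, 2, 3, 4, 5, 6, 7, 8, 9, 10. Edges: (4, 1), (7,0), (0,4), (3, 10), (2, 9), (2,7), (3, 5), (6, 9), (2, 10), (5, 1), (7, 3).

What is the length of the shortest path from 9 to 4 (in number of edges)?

Distance 0: 9.
Distance 1: 2, 6.
Distance 2: 7, 10.
Distance 3: 0, 3.
Distance 4: 4, 5 — contains 4.

4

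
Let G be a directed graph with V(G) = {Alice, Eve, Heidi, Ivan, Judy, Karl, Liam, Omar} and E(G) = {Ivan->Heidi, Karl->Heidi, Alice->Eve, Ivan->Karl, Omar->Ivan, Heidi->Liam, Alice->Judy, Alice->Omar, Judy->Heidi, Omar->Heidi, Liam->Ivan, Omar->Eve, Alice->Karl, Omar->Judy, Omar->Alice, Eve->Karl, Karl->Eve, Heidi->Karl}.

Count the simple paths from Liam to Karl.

Liam→Ivan→Heidi→Karl
Liam→Ivan→Karl

2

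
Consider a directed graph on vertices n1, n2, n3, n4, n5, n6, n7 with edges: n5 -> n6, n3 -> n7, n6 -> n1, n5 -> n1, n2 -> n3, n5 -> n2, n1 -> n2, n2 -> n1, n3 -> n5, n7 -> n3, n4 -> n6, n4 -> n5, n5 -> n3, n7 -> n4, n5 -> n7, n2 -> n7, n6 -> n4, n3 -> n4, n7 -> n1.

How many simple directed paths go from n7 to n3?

n7→n1→n2→n3
n7→n3
n7→n4→n5→n1→n2→n3
n7→n4→n5→n2→n3
n7→n4→n5→n3
n7→n4→n5→n6→n1→n2→n3
n7→n4→n6→n1→n2→n3

7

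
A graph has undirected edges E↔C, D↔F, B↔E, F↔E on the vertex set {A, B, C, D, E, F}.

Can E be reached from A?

No

A has no edges, so nothing is reachable from it.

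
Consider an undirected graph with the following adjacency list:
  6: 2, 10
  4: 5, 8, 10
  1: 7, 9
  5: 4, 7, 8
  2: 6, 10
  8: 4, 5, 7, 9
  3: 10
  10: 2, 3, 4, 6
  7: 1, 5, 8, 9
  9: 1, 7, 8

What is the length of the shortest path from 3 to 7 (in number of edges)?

Distance 0: 3.
Distance 1: 10.
Distance 2: 2, 4, 6.
Distance 3: 5, 8.
Distance 4: 7, 9 — contains 7.

4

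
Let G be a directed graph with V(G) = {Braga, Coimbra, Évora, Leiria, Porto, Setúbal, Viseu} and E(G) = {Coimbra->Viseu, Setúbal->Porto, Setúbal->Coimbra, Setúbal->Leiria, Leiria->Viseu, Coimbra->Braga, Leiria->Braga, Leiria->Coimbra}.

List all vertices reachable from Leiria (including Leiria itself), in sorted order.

Start at Leiria.
Its neighbours: Braga, Coimbra, Viseu.
Nothing further is reachable.

Braga, Coimbra, Leiria, Viseu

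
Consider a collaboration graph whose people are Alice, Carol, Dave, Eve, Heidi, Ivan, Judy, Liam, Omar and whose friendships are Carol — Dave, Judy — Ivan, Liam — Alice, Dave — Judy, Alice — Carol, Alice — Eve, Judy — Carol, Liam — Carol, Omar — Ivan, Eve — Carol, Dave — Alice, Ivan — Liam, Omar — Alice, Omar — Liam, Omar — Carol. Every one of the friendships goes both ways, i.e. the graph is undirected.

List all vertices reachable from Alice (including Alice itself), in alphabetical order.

Start at Alice.
Its neighbours: Carol, Dave, Eve, Liam, Omar.
Then their neighbours: Ivan, Judy.
Nothing further is reachable.

Alice, Carol, Dave, Eve, Ivan, Judy, Liam, Omar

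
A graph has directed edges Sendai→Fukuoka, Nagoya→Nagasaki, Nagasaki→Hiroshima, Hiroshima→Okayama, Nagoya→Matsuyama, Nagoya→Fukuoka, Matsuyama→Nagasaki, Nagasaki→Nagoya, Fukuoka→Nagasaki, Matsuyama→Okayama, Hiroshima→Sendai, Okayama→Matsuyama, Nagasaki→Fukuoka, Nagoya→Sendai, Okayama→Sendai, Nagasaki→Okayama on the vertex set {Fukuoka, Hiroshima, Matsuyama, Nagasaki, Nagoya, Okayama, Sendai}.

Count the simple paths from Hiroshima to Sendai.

Hiroshima→Okayama→Matsuyama→Nagasaki→Nagoya→Sendai
Hiroshima→Okayama→Sendai
Hiroshima→Sendai

3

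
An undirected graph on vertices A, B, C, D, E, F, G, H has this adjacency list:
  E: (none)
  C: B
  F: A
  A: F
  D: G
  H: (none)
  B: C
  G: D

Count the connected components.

5

From A: component {A, F}.
From B: component {B, C}.
From D: component {D, G}.
From E: component {E}.
From H: component {H}.
That's 5 components.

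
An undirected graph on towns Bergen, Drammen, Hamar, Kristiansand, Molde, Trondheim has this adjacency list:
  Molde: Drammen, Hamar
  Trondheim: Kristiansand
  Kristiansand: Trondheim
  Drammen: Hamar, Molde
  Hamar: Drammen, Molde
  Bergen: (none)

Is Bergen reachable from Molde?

Explore from Molde.
Distance 1: reach Drammen, Hamar.
The search is exhausted without reaching Bergen; it lies in a different component.

No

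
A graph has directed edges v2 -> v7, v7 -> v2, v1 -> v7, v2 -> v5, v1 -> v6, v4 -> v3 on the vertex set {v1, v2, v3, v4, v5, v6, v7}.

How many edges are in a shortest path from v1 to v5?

3

Distance 0: v1.
Distance 1: v6, v7.
Distance 2: v2.
Distance 3: v5 — contains v5.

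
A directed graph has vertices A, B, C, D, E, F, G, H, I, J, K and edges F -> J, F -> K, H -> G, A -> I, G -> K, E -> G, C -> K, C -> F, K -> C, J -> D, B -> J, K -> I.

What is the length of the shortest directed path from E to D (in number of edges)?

6

Distance 0: E.
Distance 1: G.
Distance 2: K.
Distance 3: C, I.
Distance 4: F.
Distance 5: J.
Distance 6: D — contains D.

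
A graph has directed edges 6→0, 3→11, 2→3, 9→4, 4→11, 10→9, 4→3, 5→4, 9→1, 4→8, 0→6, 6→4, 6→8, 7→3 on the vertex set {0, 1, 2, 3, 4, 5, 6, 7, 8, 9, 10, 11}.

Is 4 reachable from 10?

Explore from 10.
Distance 1: reach 9.
Distance 2: reach 1, 4.
Found 4.

Yes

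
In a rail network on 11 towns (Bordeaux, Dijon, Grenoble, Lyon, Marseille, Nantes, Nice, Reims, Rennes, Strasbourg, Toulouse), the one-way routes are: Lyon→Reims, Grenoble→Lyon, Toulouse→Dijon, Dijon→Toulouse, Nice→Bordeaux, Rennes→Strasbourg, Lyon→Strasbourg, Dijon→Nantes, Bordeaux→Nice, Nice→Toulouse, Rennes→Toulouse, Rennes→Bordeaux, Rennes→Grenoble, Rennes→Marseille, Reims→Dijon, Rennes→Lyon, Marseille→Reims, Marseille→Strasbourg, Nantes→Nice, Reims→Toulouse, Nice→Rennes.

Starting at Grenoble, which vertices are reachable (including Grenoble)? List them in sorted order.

Start at Grenoble.
Its neighbours: Lyon.
Then their neighbours: Reims, Strasbourg.
Then next layer: Dijon, Toulouse.
Then next layer: Nantes.
Then next layer: Nice.
Then next layer: Bordeaux, Rennes.
Then next layer: Marseille.
Every vertex is now reached.

Bordeaux, Dijon, Grenoble, Lyon, Marseille, Nantes, Nice, Reims, Rennes, Strasbourg, Toulouse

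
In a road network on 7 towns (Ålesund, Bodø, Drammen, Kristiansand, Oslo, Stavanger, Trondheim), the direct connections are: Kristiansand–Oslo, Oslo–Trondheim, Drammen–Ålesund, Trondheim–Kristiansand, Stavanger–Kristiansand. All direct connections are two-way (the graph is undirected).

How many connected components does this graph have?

3

From Ålesund: component {Ålesund, Drammen}.
From Bodø: component {Bodø}.
From Kristiansand: component {Kristiansand, Oslo, Stavanger, Trondheim}.
That's 3 components.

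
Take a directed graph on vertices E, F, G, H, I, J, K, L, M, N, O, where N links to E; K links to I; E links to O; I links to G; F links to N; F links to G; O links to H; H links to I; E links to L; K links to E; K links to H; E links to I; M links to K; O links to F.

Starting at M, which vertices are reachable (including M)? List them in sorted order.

Start at M.
Its neighbours: K.
Then their neighbours: E, H, I.
Then next layer: G, L, O.
Then next layer: F.
Then next layer: N.
Nothing further is reachable.

E, F, G, H, I, K, L, M, N, O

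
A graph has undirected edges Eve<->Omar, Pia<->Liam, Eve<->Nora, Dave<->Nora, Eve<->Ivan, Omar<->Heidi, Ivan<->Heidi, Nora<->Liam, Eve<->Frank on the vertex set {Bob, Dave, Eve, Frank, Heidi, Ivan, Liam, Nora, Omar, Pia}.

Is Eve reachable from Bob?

Bob has no edges, so nothing is reachable from it.

No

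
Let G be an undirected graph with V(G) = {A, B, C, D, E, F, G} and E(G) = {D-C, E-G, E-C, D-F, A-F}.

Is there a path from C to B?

Explore from C.
Distance 1: reach D, E.
Distance 2: reach F, G.
Distance 3: reach A.
The search is exhausted without reaching B; it lies in a different component.

No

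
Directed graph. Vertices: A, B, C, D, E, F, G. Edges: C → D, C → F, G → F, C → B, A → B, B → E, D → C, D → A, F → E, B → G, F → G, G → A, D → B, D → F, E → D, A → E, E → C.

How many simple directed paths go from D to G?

D→A→B→E→C→F→G
D→A→B→G
D→A→E→C→B→G
D→A→E→C→F→G
D→B→E→C→F→G
D→B→G
D→C→B→G
D→C→F→G
D→F→E→C→B→G
D→F→G

10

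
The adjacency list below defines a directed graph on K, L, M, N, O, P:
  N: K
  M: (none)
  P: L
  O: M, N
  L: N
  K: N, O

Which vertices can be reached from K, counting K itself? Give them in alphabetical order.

K, M, N, O

Start at K.
Its neighbours: N, O.
Then their neighbours: M.
Nothing further is reachable.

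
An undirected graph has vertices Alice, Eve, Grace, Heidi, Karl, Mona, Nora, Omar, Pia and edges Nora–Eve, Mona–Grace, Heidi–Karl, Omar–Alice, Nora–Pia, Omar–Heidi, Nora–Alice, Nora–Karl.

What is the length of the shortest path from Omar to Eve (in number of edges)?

Distance 0: Omar.
Distance 1: Alice, Heidi.
Distance 2: Karl, Nora.
Distance 3: Eve, Pia — contains Eve.

3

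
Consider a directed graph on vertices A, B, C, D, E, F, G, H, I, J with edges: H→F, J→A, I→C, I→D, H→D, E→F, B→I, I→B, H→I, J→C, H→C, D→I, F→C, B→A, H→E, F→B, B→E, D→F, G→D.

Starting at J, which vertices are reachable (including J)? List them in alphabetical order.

A, C, J

Start at J.
Its neighbours: A, C.
Nothing further is reachable.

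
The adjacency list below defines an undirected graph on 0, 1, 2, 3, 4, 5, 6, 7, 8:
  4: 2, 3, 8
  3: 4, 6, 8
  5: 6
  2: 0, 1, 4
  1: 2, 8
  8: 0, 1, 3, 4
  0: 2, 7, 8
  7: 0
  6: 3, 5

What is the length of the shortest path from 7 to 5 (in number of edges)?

Distance 0: 7.
Distance 1: 0.
Distance 2: 2, 8.
Distance 3: 1, 3, 4.
Distance 4: 6.
Distance 5: 5 — contains 5.

5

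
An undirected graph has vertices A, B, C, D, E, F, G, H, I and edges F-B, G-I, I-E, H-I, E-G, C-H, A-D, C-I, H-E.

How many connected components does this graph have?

3

From A: component {A, D}.
From B: component {B, F}.
From C: component {C, E, G, H, I}.
That's 3 components.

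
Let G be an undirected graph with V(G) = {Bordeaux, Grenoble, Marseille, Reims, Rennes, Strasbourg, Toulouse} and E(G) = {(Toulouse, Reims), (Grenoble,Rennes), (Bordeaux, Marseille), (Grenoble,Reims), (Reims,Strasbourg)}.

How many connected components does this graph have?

From Bordeaux: component {Bordeaux, Marseille}.
From Grenoble: component {Grenoble, Reims, Rennes, Strasbourg, Toulouse}.
That's 2 components.

2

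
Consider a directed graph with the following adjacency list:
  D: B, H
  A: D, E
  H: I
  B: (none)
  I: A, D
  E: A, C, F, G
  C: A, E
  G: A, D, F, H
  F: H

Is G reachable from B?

No

B has no outgoing edges, so nothing is reachable from it.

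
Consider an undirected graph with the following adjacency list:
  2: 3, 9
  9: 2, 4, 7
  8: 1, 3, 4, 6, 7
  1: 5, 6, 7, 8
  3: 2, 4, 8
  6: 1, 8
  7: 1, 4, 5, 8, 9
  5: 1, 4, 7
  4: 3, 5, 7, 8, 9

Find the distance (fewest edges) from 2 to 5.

Distance 0: 2.
Distance 1: 3, 9.
Distance 2: 4, 7, 8.
Distance 3: 1, 5, 6 — contains 5.

3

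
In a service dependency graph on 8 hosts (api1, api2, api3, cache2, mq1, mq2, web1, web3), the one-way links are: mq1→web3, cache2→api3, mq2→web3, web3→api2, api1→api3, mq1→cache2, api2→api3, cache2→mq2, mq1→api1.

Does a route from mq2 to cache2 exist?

Explore from mq2.
Distance 1: reach web3.
Distance 2: reach api2.
Distance 3: reach api3.
The search from mq2 is exhausted; no directed path reaches cache2.

No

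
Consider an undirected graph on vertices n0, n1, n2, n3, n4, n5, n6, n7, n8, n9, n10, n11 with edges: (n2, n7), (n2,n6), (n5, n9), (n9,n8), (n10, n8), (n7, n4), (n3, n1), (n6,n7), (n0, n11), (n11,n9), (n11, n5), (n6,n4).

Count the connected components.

3

From n0: component {n0, n5, n8, n9, n10, n11}.
From n1: component {n1, n3}.
From n2: component {n2, n4, n6, n7}.
That's 3 components.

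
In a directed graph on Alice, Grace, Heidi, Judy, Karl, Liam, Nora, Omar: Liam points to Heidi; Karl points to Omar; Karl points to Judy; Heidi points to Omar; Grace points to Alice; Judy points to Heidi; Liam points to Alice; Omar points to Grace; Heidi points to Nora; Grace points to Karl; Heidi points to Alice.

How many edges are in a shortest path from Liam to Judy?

5

Distance 0: Liam.
Distance 1: Alice, Heidi.
Distance 2: Nora, Omar.
Distance 3: Grace.
Distance 4: Karl.
Distance 5: Judy — contains Judy.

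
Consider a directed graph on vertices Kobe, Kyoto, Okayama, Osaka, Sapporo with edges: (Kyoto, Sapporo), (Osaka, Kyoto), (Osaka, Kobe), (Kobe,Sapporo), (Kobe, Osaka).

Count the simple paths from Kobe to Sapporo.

2

Kobe→Osaka→Kyoto→Sapporo
Kobe→Sapporo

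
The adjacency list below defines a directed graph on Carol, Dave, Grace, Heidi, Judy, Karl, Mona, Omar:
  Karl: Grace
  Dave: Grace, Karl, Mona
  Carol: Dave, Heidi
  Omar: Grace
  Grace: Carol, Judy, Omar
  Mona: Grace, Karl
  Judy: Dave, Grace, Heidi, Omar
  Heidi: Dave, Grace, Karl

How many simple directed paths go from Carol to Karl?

Carol→Dave→Grace→Judy→Heidi→Karl
Carol→Dave→Karl
Carol→Dave→Mona→Grace→Judy→Heidi→Karl
Carol→Dave→Mona→Karl
Carol→Heidi→Dave→Karl
Carol→Heidi→Dave→Mona→Karl
Carol→Heidi→Grace→Judy→Dave→Karl
Carol→Heidi→Grace→Judy→Dave→Mona→Karl
Carol→Heidi→Karl

9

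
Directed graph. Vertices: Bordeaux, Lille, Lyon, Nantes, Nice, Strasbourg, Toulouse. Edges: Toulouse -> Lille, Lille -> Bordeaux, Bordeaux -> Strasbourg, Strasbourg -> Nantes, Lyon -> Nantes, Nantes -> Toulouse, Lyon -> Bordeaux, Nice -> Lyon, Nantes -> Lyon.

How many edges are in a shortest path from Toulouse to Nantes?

Distance 0: Toulouse.
Distance 1: Lille.
Distance 2: Bordeaux.
Distance 3: Strasbourg.
Distance 4: Nantes — contains Nantes.

4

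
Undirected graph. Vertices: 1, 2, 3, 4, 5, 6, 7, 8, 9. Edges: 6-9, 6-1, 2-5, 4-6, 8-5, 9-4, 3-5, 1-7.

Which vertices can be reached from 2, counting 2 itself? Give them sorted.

2, 3, 5, 8

Start at 2.
Its neighbours: 5.
Then their neighbours: 3, 8.
Nothing further is reachable.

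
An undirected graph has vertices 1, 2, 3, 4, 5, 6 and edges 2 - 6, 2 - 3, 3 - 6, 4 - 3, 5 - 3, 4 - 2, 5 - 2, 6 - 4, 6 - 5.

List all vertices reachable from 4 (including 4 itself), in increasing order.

Start at 4.
Its neighbours: 2, 3, 6.
Then their neighbours: 5.
Nothing further is reachable.

2, 3, 4, 5, 6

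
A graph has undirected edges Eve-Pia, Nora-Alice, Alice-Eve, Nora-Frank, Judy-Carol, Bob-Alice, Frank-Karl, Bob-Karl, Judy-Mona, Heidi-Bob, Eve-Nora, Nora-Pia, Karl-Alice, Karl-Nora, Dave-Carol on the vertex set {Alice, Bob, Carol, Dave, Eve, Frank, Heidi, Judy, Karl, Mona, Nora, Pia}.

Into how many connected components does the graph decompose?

2

From Alice: component {Alice, Bob, Eve, Frank, Heidi, Karl, Nora, Pia}.
From Carol: component {Carol, Dave, Judy, Mona}.
That's 2 components.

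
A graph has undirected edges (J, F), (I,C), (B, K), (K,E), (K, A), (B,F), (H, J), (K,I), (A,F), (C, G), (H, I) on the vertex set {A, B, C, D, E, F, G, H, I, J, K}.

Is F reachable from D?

No

D has no edges, so nothing is reachable from it.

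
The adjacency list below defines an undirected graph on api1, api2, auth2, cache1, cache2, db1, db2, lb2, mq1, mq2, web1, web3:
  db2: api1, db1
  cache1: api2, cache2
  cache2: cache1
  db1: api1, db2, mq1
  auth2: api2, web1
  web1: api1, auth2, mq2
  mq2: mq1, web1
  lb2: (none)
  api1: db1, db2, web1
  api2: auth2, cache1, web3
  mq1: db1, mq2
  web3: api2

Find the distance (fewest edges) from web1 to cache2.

Distance 0: web1.
Distance 1: api1, auth2, mq2.
Distance 2: api2, db1, db2, mq1.
Distance 3: cache1, web3.
Distance 4: cache2 — contains cache2.

4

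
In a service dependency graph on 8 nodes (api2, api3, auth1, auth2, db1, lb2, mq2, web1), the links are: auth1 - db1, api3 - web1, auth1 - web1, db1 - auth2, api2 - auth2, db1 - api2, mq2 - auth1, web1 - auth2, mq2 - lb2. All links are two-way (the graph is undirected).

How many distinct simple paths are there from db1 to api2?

3

db1–api2
db1–auth1–web1–auth2–api2
db1–auth2–api2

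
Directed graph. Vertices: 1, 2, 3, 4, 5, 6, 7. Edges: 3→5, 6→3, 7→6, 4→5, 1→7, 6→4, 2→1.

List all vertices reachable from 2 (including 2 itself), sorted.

Start at 2.
Its neighbours: 1.
Then their neighbours: 7.
Then next layer: 6.
Then next layer: 3, 4.
Then next layer: 5.
Every vertex is now reached.

1, 2, 3, 4, 5, 6, 7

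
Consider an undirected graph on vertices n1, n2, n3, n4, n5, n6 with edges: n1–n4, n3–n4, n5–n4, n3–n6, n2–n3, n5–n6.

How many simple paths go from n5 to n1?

2

n5–n4–n1
n5–n6–n3–n4–n1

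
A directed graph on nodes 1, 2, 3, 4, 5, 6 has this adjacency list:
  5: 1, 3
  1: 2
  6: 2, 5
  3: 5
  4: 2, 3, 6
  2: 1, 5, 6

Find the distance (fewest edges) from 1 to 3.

3

Distance 0: 1.
Distance 1: 2.
Distance 2: 5, 6.
Distance 3: 3 — contains 3.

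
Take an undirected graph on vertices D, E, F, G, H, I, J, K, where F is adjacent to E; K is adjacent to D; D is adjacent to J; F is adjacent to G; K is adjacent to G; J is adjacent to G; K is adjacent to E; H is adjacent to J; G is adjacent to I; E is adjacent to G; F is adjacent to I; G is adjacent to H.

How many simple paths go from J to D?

9

J–D
J–G–E–K–D
J–G–F–E–K–D
J–G–I–F–E–K–D
J–G–K–D
J–H–G–E–K–D
J–H–G–F–E–K–D
J–H–G–I–F–E–K–D
J–H–G–K–D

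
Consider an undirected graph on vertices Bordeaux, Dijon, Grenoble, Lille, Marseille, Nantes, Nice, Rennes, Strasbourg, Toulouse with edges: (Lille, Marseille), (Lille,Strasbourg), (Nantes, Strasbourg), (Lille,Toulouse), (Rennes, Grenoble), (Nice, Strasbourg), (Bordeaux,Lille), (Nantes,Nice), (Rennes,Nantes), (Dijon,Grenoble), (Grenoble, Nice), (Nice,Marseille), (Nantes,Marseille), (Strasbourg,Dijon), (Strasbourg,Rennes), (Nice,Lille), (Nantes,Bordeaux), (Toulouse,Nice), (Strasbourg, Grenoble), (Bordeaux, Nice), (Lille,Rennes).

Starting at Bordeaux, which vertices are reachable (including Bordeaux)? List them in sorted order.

Start at Bordeaux.
Its neighbours: Lille, Nantes, Nice.
Then their neighbours: Grenoble, Marseille, Rennes, Strasbourg, Toulouse.
Then next layer: Dijon.
Every vertex is now reached.

Bordeaux, Dijon, Grenoble, Lille, Marseille, Nantes, Nice, Rennes, Strasbourg, Toulouse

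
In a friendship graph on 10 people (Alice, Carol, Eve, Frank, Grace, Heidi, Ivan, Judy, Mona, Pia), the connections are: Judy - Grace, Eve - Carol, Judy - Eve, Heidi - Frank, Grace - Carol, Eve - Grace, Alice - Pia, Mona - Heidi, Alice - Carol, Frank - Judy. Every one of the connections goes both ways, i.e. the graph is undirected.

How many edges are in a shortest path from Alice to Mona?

Distance 0: Alice.
Distance 1: Carol, Pia.
Distance 2: Eve, Grace.
Distance 3: Judy.
Distance 4: Frank.
Distance 5: Heidi.
Distance 6: Mona — contains Mona.

6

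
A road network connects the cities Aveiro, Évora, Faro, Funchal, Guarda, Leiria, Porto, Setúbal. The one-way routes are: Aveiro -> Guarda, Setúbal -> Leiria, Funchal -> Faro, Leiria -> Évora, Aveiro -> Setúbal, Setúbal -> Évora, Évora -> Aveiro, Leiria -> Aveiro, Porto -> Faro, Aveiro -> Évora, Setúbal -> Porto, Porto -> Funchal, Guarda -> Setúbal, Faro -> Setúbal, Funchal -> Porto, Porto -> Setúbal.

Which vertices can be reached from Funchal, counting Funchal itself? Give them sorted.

Aveiro, Évora, Faro, Funchal, Guarda, Leiria, Porto, Setúbal

Start at Funchal.
Its neighbours: Faro, Porto.
Then their neighbours: Setúbal.
Then next layer: Évora, Leiria.
Then next layer: Aveiro.
Then next layer: Guarda.
Every vertex is now reached.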